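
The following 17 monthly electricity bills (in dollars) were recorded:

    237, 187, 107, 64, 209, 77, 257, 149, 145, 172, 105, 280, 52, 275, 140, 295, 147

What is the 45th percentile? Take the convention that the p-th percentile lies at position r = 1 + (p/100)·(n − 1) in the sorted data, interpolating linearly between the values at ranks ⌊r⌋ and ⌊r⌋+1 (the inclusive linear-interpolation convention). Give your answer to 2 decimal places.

Sorted: 52, 64, 77, 105, 107, 140, 145, 147, 149, 172, 187, 209, 237, 257, 275, 280, 295.
n = 17.
r = 1 + (45/100)·(17 − 1) = 1 + 7.2 = 8.2.
Rank 8 is 147 and rank 9 is 149.
Interpolate: 147 + 0.2·(149 − 147) = 147 + 0.2·2 = 147.4.

147.40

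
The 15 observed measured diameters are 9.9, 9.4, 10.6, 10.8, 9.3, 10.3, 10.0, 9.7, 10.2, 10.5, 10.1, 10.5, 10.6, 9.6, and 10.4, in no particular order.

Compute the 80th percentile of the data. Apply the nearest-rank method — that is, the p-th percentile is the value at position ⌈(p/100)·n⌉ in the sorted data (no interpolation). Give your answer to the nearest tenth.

Sorted: 9.3, 9.4, 9.6, 9.7, 9.9, 10.0, 10.1, 10.2, 10.3, 10.4, 10.5, 10.5, 10.6, 10.6, 10.8.
n = 15.
Position = ⌈80/100 · 15⌉ = ⌈12⌉ = 12.
The value at rank 12 is 10.5.

10.5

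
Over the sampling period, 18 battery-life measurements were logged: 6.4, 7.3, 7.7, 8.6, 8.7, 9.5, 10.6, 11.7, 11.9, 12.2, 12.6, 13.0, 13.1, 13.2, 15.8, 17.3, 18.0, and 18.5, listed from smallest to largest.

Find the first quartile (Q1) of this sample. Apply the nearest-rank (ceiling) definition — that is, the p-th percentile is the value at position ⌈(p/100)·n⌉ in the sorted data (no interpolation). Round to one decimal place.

n = 18.
Position = ⌈25/100 · 18⌉ = ⌈4.5⌉ = 5.
The value at rank 5 is 8.7.

8.7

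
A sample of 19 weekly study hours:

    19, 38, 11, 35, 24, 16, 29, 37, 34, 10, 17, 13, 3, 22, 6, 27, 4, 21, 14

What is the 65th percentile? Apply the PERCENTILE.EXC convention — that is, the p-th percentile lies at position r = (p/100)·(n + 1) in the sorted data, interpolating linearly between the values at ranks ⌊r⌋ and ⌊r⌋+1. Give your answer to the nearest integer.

Sorted: 3, 4, 6, 10, 11, 13, 14, 16, 17, 19, 21, 22, 24, 27, 29, 34, 35, 37, 38.
n = 19.
r = (65/100)·(19 + 1) = 13.
r is an integer, so P65 is the value at rank 13: 24.

24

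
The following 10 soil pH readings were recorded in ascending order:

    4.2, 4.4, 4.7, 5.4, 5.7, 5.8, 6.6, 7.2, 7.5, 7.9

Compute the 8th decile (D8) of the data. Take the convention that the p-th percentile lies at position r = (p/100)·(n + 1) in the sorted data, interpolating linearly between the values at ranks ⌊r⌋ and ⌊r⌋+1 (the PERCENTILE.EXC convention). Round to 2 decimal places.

n = 10.
r = (80/100)·(10 + 1) = 8.8.
Rank 8 is 7.2 and rank 9 is 7.5.
Interpolate: 7.2 + 0.8·(7.5 − 7.2) = 7.2 + 0.8·0.3 = 7.44.

7.44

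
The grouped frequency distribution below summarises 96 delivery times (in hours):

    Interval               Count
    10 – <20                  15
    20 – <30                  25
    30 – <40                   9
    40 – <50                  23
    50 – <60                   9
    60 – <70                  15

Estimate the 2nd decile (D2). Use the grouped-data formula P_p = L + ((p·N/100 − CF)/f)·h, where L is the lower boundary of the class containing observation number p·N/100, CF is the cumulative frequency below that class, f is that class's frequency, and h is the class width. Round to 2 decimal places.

21.68

N = 96; target position k = 20/100 · 96 = 19.2.
Cumulative frequencies: 15, 40, 49, 72, 81, 96.
Observation 19.2 falls in the class 20 – <30.
L = 20, CF = 15, f = 25, h = 10.
P20 = 20 + ((19.2 − 15)/25)·10 = 20 + 1.68 = 21.68.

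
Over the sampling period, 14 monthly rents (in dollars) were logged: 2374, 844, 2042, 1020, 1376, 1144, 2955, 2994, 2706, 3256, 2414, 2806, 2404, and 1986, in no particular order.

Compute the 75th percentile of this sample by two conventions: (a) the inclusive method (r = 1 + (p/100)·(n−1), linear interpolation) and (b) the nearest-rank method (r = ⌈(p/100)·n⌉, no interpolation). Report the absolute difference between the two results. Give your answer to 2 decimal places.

Sorted: 844, 1020, 1144, 1376, 1986, 2042, 2374, 2404, 2414, 2706, 2806, 2955, 2994, 3256.
n = 14.
(a) r = 10.75; between ranks 10 (2706) and 11 (2806): 2781.
(b) the nearest-rank method: rank 11 → 2806.
|2781 − 2806| = 25.

25.00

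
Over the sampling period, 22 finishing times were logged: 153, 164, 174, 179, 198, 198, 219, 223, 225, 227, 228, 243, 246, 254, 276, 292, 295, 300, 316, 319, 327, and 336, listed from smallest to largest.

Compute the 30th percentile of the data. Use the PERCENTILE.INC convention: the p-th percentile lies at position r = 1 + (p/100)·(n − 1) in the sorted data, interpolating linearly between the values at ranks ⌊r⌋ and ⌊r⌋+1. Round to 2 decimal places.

n = 22.
r = 1 + (30/100)·(22 − 1) = 1 + 6.3 = 7.3.
Rank 7 is 219 and rank 8 is 223.
Interpolate: 219 + 0.3·(223 − 219) = 219 + 0.3·4 = 220.2.

220.20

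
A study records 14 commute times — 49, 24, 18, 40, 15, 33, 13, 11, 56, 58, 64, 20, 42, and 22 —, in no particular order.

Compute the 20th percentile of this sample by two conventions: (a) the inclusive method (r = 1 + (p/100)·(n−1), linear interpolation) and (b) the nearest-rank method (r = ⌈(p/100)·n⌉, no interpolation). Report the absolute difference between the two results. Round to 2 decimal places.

1.80

Sorted: 11, 13, 15, 18, 20, 22, 24, 33, 40, 42, 49, 56, 58, 64.
n = 14.
(a) r = 3.6; between ranks 3 (15) and 4 (18): 16.8.
(b) the nearest-rank method: rank 3 → 15.
|16.8 − 15| = 1.8.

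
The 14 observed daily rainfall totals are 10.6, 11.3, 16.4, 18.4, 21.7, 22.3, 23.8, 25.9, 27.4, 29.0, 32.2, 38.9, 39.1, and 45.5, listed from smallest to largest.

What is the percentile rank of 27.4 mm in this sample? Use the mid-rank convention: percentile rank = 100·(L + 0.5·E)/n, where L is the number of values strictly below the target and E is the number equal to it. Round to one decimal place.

Count below 27.4: L = 8; count equal: E = 1; n = 14.
Percentile rank = 100·(8 + 0.5·1)/14 = 100·8.5/14 = 60.71.

60.7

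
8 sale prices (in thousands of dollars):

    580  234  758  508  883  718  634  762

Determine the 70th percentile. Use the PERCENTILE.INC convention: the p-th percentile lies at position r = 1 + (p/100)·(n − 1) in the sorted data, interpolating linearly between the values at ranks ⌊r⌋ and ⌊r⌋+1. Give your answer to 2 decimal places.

754.00

Sorted: 234, 508, 580, 634, 718, 758, 762, 883.
n = 8.
r = 1 + (70/100)·(8 − 1) = 1 + 4.9 = 5.9.
Rank 5 is 718 and rank 6 is 758.
Interpolate: 718 + 0.9·(758 − 718) = 718 + 0.9·40 = 754.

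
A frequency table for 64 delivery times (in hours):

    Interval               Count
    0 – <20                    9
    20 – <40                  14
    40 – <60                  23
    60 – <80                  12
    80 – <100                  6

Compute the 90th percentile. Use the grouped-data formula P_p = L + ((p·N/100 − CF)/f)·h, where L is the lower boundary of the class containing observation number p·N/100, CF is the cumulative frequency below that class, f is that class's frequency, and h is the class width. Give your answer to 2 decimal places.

79.33

N = 64; target position k = 90/100 · 64 = 57.6.
Cumulative frequencies: 9, 23, 46, 58, 64.
Observation 57.6 falls in the class 60 – <80.
L = 60, CF = 46, f = 12, h = 20.
P90 = 60 + ((57.6 − 46)/12)·20 = 60 + 19.3333 = 79.3333.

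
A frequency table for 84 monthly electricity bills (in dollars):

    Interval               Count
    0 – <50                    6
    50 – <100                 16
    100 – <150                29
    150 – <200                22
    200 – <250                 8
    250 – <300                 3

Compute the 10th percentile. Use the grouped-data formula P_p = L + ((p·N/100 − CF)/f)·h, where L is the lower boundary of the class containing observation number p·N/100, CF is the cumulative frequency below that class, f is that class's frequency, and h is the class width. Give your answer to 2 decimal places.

57.50

N = 84; target position k = 10/100 · 84 = 8.4.
Cumulative frequencies: 6, 22, 51, 73, 81, 84.
Observation 8.4 falls in the class 50 – <100.
L = 50, CF = 6, f = 16, h = 50.
P10 = 50 + ((8.4 − 6)/16)·50 = 50 + 7.5 = 57.5.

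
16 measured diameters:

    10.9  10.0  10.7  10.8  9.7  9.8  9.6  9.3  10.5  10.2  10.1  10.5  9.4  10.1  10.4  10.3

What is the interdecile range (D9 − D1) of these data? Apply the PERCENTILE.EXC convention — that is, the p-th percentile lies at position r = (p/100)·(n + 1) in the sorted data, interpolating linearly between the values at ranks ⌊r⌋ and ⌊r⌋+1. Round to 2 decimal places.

1.46

Sorted: 9.3, 9.4, 9.6, 9.7, 9.8, 10.0, 10.1, 10.1, 10.2, 10.3, 10.4, 10.5, 10.5, 10.7, 10.8, 10.9.
n = 16.
P10: r = 1.7; ranks 1–2 are 9.3, 9.4; interpolating gives 9.37.
P90: r = 15.3; ranks 15–16 are 10.8, 10.9; interpolating gives 10.83.
Difference: 10.83 − 9.37 = 1.46.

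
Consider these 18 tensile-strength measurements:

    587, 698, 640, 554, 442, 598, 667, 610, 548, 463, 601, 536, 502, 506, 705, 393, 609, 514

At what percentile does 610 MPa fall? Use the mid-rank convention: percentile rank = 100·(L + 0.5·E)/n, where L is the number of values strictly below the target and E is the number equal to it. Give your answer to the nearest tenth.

75.0

Sorted: 393, 442, 463, 502, 506, 514, 536, 548, 554, 587, 598, 601, 609, 610, 640, 667, 698, 705.
Count below 610: L = 13; count equal: E = 1; n = 18.
Percentile rank = 100·(13 + 0.5·1)/18 = 100·13.5/18 = 75.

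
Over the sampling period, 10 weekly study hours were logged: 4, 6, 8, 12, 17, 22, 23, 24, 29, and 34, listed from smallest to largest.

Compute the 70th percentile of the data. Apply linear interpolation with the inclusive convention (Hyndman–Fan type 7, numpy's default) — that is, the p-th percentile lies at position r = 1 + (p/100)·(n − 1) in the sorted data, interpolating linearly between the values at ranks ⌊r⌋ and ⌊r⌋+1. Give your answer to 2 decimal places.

n = 10.
r = 1 + (70/100)·(10 − 1) = 1 + 6.3 = 7.3.
Rank 7 is 23 and rank 8 is 24.
Interpolate: 23 + 0.3·(24 − 23) = 23 + 0.3·1 = 23.3.

23.30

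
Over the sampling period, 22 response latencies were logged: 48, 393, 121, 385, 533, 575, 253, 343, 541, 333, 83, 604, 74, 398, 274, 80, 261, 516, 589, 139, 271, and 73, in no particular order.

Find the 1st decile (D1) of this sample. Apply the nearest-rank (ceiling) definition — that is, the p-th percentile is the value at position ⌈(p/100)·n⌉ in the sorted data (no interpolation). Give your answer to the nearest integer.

Sorted: 48, 73, 74, 80, 83, 121, 139, 253, 261, 271, 274, 333, 343, 385, 393, 398, 516, 533, 541, 575, 589, 604.
n = 22.
Position = ⌈10/100 · 22⌉ = ⌈2.2⌉ = 3.
The value at rank 3 is 74.

74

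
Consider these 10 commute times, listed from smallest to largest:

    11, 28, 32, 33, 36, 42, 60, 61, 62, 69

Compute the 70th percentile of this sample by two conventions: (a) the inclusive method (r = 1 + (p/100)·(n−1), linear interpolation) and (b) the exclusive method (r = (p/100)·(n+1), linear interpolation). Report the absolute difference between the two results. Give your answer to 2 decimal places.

n = 10.
(a) r = 7.3; between ranks 7 (60) and 8 (61): 60.3.
(b) r = 7.7; between ranks 7 (60) and 8 (61): 60.7.
|60.3 − 60.7| = 0.4.

0.40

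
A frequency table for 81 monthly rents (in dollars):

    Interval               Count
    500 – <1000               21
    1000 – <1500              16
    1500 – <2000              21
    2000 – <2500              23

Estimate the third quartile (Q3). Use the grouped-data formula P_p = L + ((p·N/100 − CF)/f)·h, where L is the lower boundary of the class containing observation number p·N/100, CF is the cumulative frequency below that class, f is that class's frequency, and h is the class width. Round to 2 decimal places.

2059.78

N = 81; target position k = 75/100 · 81 = 60.75.
Cumulative frequencies: 21, 37, 58, 81.
Observation 60.75 falls in the class 2000 – <2500.
L = 2000, CF = 58, f = 23, h = 500.
P75 = 2000 + ((60.75 − 58)/23)·500 = 2000 + 59.7826 = 2059.78.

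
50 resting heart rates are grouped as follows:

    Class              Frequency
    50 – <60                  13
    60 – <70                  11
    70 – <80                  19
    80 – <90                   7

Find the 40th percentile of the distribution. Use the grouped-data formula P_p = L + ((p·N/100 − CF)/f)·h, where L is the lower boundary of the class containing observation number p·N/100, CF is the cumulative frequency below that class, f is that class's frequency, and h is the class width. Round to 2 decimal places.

N = 50; target position k = 40/100 · 50 = 20.
Cumulative frequencies: 13, 24, 43, 50.
Observation 20 falls in the class 60 – <70.
L = 60, CF = 13, f = 11, h = 10.
P40 = 60 + ((20 − 13)/11)·10 = 60 + 6.36364 = 66.3636.

66.36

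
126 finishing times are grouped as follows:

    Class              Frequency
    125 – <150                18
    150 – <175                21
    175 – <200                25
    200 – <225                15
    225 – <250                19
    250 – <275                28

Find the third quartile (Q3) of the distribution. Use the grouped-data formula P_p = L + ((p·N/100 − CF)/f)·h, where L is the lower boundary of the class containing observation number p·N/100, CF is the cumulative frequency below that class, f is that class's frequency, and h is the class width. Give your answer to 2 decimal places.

N = 126; target position k = 75/100 · 126 = 94.5.
Cumulative frequencies: 18, 39, 64, 79, 98, 126.
Observation 94.5 falls in the class 225 – <250.
L = 225, CF = 79, f = 19, h = 25.
P75 = 225 + ((94.5 − 79)/19)·25 = 225 + 20.3947 = 245.395.

245.39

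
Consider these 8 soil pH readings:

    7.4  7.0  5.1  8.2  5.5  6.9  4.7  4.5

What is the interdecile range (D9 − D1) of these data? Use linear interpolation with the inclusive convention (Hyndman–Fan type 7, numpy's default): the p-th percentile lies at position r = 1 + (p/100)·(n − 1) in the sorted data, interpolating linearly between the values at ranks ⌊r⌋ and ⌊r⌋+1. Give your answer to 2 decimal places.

3.00

Sorted: 4.5, 4.7, 5.1, 5.5, 6.9, 7.0, 7.4, 8.2.
n = 8.
P10: r = 1.7; ranks 1–2 are 4.5, 4.7; interpolating gives 4.64.
P90: r = 7.3; ranks 7–8 are 7.4, 8.2; interpolating gives 7.64.
Difference: 7.64 − 4.64 = 3.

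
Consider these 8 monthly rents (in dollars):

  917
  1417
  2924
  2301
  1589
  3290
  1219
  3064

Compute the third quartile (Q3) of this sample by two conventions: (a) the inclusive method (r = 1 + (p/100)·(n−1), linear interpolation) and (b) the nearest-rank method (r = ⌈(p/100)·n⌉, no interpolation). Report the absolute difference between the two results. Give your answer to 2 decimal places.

35.00

Sorted: 917, 1219, 1417, 1589, 2301, 2924, 3064, 3290.
n = 8.
(a) r = 6.25; between ranks 6 (2924) and 7 (3064): 2959.
(b) the nearest-rank method: rank 6 → 2924.
|2959 − 2924| = 35.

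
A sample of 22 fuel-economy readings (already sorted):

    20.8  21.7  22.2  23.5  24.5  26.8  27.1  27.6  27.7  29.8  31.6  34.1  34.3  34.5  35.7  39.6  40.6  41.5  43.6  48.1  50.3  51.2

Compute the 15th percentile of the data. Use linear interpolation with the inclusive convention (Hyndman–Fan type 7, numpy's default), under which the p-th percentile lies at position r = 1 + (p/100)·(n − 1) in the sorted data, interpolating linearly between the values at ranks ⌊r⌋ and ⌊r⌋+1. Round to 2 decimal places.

23.65

n = 22.
r = 1 + (15/100)·(22 − 1) = 1 + 3.15 = 4.15.
Rank 4 is 23.5 and rank 5 is 24.5.
Interpolate: 23.5 + 0.15·(24.5 − 23.5) = 23.5 + 0.15·1 = 23.65.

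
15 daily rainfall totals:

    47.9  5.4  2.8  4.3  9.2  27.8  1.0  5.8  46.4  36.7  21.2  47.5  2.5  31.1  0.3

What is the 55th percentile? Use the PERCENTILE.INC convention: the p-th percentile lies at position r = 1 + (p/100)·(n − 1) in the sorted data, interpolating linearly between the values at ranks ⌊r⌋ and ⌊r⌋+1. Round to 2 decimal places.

Sorted: 0.3, 1.0, 2.5, 2.8, 4.3, 5.4, 5.8, 9.2, 21.2, 27.8, 31.1, 36.7, 46.4, 47.5, 47.9.
n = 15.
r = 1 + (55/100)·(15 − 1) = 1 + 7.7 = 8.7.
Rank 8 is 9.2 and rank 9 is 21.2.
Interpolate: 9.2 + 0.7·(21.2 − 9.2) = 9.2 + 0.7·12 = 17.6.

17.60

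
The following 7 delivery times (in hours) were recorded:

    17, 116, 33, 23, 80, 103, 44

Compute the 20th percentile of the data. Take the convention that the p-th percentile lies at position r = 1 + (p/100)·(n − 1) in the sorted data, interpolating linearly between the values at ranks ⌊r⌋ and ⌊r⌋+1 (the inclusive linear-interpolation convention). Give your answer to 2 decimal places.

Sorted: 17, 23, 33, 44, 80, 103, 116.
n = 7.
r = 1 + (20/100)·(7 − 1) = 1 + 1.2 = 2.2.
Rank 2 is 23 and rank 3 is 33.
Interpolate: 23 + 0.2·(33 − 23) = 23 + 0.2·10 = 25.

25.00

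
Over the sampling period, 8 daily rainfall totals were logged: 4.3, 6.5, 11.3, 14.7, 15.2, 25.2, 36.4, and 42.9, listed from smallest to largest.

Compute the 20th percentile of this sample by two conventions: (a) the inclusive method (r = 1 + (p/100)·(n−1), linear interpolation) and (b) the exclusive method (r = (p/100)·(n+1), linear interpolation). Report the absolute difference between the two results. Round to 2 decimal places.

2.36

n = 8.
(a) r = 2.4; between ranks 2 (6.5) and 3 (11.3): 8.42.
(b) r = 1.8; between ranks 1 (4.3) and 2 (6.5): 6.06.
|8.42 − 6.06| = 2.36.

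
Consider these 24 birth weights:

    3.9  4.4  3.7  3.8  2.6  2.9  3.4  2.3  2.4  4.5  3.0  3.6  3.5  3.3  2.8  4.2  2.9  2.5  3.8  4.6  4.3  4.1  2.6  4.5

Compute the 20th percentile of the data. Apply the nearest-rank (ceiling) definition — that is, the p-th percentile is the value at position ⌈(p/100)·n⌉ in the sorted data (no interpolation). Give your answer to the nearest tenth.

2.6

Sorted: 2.3, 2.4, 2.5, 2.6, 2.6, 2.8, 2.9, 2.9, 3.0, 3.3, 3.4, 3.5, 3.6, 3.7, 3.8, 3.8, 3.9, 4.1, 4.2, 4.3, 4.4, 4.5, 4.5, 4.6.
n = 24.
Position = ⌈20/100 · 24⌉ = ⌈4.8⌉ = 5.
The value at rank 5 is 2.6.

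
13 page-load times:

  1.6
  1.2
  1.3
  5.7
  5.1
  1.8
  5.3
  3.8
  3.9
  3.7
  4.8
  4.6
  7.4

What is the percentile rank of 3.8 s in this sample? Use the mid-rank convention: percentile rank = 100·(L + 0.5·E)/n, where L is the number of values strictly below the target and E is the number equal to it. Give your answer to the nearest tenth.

42.3

Sorted: 1.2, 1.3, 1.6, 1.8, 3.7, 3.8, 3.9, 4.6, 4.8, 5.1, 5.3, 5.7, 7.4.
Count below 3.8: L = 5; count equal: E = 1; n = 13.
Percentile rank = 100·(5 + 0.5·1)/13 = 100·5.5/13 = 42.31.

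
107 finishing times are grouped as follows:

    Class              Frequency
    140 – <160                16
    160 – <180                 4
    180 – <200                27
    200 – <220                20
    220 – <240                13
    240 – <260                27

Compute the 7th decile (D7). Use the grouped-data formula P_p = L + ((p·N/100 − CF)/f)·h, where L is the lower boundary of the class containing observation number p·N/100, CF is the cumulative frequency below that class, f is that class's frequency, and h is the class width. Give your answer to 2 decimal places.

232.15

N = 107; target position k = 70/100 · 107 = 74.9.
Cumulative frequencies: 16, 20, 47, 67, 80, 107.
Observation 74.9 falls in the class 220 – <240.
L = 220, CF = 67, f = 13, h = 20.
P70 = 220 + ((74.9 − 67)/13)·20 = 220 + 12.1538 = 232.154.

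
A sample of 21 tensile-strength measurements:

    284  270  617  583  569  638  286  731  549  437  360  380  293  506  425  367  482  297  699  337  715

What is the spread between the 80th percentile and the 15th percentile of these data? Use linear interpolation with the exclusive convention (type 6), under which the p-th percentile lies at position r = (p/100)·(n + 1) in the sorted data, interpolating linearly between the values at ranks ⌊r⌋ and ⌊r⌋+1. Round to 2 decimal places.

Sorted: 270, 284, 286, 293, 297, 337, 360, 367, 380, 425, 437, 482, 506, 549, 569, 583, 617, 638, 699, 715, 731.
n = 21.
P15: r = 3.3; ranks 3–4 are 286, 293; interpolating gives 288.1.
P80: r = 17.6; ranks 17–18 are 617, 638; interpolating gives 629.6.
Difference: 629.6 − 288.1 = 341.5.

341.50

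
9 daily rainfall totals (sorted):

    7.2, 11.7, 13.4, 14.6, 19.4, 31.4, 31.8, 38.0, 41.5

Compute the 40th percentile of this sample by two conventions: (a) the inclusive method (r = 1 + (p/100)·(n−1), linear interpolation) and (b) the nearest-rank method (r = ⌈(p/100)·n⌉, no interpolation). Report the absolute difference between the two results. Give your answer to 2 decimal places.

0.96

n = 9.
(a) r = 4.2; between ranks 4 (14.6) and 5 (19.4): 15.56.
(b) the nearest-rank method: rank 4 → 14.6.
|15.56 − 14.6| = 0.96.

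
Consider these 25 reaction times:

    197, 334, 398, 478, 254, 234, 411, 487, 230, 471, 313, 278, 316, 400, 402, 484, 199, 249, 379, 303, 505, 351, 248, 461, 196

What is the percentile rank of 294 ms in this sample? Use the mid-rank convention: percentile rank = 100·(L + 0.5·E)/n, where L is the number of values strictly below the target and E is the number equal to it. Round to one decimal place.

36.0

Sorted: 196, 197, 199, 230, 234, 248, 249, 254, 278, 303, 313, 316, 334, 351, 379, 398, 400, 402, 411, 461, 471, 478, 484, 487, 505.
Count below 294: L = 9; count equal: E = 0; n = 25.
Percentile rank = 100·(9 + 0.5·0)/25 = 100·9/25 = 36.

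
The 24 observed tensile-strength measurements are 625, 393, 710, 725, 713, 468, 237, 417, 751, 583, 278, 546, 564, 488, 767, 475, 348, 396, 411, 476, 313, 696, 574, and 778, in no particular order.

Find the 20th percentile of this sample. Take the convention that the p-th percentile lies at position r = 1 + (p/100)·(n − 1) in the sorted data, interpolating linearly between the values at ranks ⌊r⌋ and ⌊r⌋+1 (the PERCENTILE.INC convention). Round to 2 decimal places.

Sorted: 237, 278, 313, 348, 393, 396, 411, 417, 468, 475, 476, 488, 546, 564, 574, 583, 625, 696, 710, 713, 725, 751, 767, 778.
n = 24.
r = 1 + (20/100)·(24 − 1) = 1 + 4.6 = 5.6.
Rank 5 is 393 and rank 6 is 396.
Interpolate: 393 + 0.6·(396 − 393) = 393 + 0.6·3 = 394.8.

394.80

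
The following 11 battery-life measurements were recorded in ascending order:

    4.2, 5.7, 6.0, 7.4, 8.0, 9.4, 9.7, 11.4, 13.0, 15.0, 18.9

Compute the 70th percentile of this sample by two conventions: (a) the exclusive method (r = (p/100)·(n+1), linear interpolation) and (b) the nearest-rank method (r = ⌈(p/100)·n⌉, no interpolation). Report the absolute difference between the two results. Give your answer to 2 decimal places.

0.64

n = 11.
(a) r = 8.4; between ranks 8 (11.4) and 9 (13.0): 12.04.
(b) the nearest-rank method: rank 8 → 11.4.
|12.04 − 11.4| = 0.64.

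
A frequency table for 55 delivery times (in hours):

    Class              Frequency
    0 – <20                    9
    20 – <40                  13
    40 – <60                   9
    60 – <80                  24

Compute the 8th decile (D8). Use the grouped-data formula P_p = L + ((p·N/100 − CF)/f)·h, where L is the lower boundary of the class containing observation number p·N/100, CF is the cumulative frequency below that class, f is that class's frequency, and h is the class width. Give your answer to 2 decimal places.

N = 55; target position k = 80/100 · 55 = 44.
Cumulative frequencies: 9, 22, 31, 55.
Observation 44 falls in the class 60 – <80.
L = 60, CF = 31, f = 24, h = 20.
P80 = 60 + ((44 − 31)/24)·20 = 60 + 10.8333 = 70.8333.

70.83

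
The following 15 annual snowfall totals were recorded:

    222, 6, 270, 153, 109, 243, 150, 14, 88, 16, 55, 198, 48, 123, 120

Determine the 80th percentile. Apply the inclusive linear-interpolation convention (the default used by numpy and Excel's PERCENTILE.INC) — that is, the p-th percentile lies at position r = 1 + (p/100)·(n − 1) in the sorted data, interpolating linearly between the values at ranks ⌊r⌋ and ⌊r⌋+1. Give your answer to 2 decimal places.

Sorted: 6, 14, 16, 48, 55, 88, 109, 120, 123, 150, 153, 198, 222, 243, 270.
n = 15.
r = 1 + (80/100)·(15 − 1) = 1 + 11.2 = 12.2.
Rank 12 is 198 and rank 13 is 222.
Interpolate: 198 + 0.2·(222 − 198) = 198 + 0.2·24 = 202.8.

202.80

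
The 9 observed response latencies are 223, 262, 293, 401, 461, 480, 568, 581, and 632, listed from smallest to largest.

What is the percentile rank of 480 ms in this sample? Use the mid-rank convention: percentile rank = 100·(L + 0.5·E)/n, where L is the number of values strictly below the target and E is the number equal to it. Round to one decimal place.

Count below 480: L = 5; count equal: E = 1; n = 9.
Percentile rank = 100·(5 + 0.5·1)/9 = 100·5.5/9 = 61.11.

61.1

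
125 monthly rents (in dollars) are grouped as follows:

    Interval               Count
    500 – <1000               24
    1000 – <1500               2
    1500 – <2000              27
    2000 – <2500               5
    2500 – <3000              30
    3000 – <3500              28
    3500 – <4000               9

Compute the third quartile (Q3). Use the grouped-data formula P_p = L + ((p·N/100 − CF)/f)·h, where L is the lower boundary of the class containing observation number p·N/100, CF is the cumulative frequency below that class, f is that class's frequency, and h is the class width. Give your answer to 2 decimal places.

N = 125; target position k = 75/100 · 125 = 93.75.
Cumulative frequencies: 24, 26, 53, 58, 88, 116, 125.
Observation 93.75 falls in the class 3000 – <3500.
L = 3000, CF = 88, f = 28, h = 500.
P75 = 3000 + ((93.75 − 88)/28)·500 = 3000 + 102.679 = 3102.68.

3102.68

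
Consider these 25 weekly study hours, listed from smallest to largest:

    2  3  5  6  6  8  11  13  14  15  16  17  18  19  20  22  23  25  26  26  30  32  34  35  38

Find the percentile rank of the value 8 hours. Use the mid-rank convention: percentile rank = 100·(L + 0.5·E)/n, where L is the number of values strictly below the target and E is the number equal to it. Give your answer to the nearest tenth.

22.0

Count below 8: L = 5; count equal: E = 1; n = 25.
Percentile rank = 100·(5 + 0.5·1)/25 = 100·5.5/25 = 22.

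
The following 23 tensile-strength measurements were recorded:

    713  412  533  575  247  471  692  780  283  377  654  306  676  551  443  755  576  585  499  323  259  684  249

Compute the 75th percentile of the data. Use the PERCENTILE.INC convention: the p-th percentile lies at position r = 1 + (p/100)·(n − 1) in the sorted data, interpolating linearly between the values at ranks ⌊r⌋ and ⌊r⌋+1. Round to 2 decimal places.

665.00

Sorted: 247, 249, 259, 283, 306, 323, 377, 412, 443, 471, 499, 533, 551, 575, 576, 585, 654, 676, 684, 692, 713, 755, 780.
n = 23.
r = 1 + (75/100)·(23 − 1) = 1 + 16.5 = 17.5.
Rank 17 is 654 and rank 18 is 676.
Interpolate: 654 + 0.5·(676 − 654) = 654 + 0.5·22 = 665.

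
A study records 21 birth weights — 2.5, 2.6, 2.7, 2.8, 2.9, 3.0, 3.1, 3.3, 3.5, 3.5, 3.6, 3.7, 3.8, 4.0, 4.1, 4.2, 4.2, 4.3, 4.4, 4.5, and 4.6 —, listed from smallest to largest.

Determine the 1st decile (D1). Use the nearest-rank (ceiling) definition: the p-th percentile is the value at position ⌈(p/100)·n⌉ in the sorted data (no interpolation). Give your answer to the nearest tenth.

2.7

n = 21.
Position = ⌈10/100 · 21⌉ = ⌈2.1⌉ = 3.
The value at rank 3 is 2.7.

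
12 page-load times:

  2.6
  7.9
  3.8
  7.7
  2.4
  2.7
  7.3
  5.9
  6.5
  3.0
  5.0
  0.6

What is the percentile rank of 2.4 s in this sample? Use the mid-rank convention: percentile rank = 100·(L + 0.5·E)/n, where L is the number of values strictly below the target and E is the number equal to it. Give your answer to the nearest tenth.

12.5

Sorted: 0.6, 2.4, 2.6, 2.7, 3.0, 3.8, 5.0, 5.9, 6.5, 7.3, 7.7, 7.9.
Count below 2.4: L = 1; count equal: E = 1; n = 12.
Percentile rank = 100·(1 + 0.5·1)/12 = 100·1.5/12 = 12.5.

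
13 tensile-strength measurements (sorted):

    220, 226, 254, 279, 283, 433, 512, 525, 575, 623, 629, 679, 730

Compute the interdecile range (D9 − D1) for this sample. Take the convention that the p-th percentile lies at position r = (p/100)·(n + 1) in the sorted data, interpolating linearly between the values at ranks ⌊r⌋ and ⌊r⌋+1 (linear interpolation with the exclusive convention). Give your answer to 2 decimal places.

487.20

n = 13.
P10: r = 1.4; ranks 1–2 are 220, 226; interpolating gives 222.4.
P90: r = 12.6; ranks 12–13 are 679, 730; interpolating gives 709.6.
Difference: 709.6 − 222.4 = 487.2.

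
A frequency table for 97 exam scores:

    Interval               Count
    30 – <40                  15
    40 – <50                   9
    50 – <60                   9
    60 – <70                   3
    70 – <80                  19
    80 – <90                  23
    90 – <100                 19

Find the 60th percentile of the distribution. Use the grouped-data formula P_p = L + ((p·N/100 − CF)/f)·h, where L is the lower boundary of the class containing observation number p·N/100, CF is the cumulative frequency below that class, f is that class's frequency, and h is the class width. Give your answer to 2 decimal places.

81.39

N = 97; target position k = 60/100 · 97 = 58.2.
Cumulative frequencies: 15, 24, 33, 36, 55, 78, 97.
Observation 58.2 falls in the class 80 – <90.
L = 80, CF = 55, f = 23, h = 10.
P60 = 80 + ((58.2 − 55)/23)·10 = 80 + 1.3913 = 81.3913.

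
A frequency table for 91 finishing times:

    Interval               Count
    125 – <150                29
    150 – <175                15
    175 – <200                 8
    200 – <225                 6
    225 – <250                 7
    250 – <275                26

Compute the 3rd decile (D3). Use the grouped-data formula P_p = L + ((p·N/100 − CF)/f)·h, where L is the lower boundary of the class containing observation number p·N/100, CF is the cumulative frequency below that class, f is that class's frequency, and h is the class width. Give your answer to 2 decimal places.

148.53

N = 91; target position k = 30/100 · 91 = 27.3.
Cumulative frequencies: 29, 44, 52, 58, 65, 91.
Observation 27.3 falls in the class 125 – <150.
L = 125, CF = 0, f = 29, h = 25.
P30 = 125 + ((27.3 − 0)/29)·25 = 125 + 23.5345 = 148.534.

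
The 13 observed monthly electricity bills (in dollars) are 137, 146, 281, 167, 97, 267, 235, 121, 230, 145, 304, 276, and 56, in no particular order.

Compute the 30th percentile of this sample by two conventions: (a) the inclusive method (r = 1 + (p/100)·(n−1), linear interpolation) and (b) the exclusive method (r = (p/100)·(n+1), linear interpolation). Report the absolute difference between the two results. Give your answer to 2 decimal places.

3.20

Sorted: 56, 97, 121, 137, 145, 146, 167, 230, 235, 267, 276, 281, 304.
n = 13.
(a) r = 4.6; between ranks 4 (137) and 5 (145): 141.8.
(b) r = 4.2; between ranks 4 (137) and 5 (145): 138.6.
|141.8 − 138.6| = 3.2.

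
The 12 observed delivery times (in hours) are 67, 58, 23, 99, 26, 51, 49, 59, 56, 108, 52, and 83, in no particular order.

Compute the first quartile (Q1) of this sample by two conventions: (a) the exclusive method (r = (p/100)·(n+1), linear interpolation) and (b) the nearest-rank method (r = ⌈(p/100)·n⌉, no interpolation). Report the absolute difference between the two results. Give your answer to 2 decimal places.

Sorted: 23, 26, 49, 51, 52, 56, 58, 59, 67, 83, 99, 108.
n = 12.
(a) r = 3.25; between ranks 3 (49) and 4 (51): 49.5.
(b) the nearest-rank method: rank 3 → 49.
|49.5 − 49| = 0.5.

0.50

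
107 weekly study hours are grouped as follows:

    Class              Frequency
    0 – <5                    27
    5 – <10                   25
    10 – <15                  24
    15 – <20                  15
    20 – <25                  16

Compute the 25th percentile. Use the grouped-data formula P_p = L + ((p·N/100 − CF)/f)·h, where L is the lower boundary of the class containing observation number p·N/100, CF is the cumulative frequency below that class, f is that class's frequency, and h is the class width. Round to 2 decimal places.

4.95

N = 107; target position k = 25/100 · 107 = 26.75.
Cumulative frequencies: 27, 52, 76, 91, 107.
Observation 26.75 falls in the class 0 – <5.
L = 0, CF = 0, f = 27, h = 5.
P25 = 0 + ((26.75 − 0)/27)·5 = 0 + 4.9537 = 4.9537.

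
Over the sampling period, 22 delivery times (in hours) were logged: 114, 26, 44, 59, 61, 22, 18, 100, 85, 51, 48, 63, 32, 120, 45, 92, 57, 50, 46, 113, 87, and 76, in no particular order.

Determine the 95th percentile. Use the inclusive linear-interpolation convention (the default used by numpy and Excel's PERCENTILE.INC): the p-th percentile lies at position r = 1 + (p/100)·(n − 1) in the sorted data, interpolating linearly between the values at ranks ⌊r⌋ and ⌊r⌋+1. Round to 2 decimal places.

Sorted: 18, 22, 26, 32, 44, 45, 46, 48, 50, 51, 57, 59, 61, 63, 76, 85, 87, 92, 100, 113, 114, 120.
n = 22.
r = 1 + (95/100)·(22 − 1) = 1 + 19.95 = 20.95.
Rank 20 is 113 and rank 21 is 114.
Interpolate: 113 + 0.95·(114 − 113) = 113 + 0.95·1 = 113.95.

113.95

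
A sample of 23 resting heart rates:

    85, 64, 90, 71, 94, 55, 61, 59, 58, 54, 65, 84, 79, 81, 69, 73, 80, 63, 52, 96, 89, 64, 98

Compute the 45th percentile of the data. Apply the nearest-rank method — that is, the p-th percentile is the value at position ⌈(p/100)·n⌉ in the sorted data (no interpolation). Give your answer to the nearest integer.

Sorted: 52, 54, 55, 58, 59, 61, 63, 64, 64, 65, 69, 71, 73, 79, 80, 81, 84, 85, 89, 90, 94, 96, 98.
n = 23.
Position = ⌈45/100 · 23⌉ = ⌈10.35⌉ = 11.
The value at rank 11 is 69.

69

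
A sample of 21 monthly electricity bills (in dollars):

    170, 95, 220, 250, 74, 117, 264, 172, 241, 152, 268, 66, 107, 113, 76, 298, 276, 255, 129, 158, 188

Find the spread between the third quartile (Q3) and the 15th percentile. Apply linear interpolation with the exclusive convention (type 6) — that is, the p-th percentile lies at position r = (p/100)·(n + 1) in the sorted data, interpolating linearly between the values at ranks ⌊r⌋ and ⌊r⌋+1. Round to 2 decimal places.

170.80

Sorted: 66, 74, 76, 95, 107, 113, 117, 129, 152, 158, 170, 172, 188, 220, 241, 250, 255, 264, 268, 276, 298.
n = 21.
P15: r = 3.3; ranks 3–4 are 76, 95; interpolating gives 81.7.
P75: r = 16.5; ranks 16–17 are 250, 255; interpolating gives 252.5.
Difference: 252.5 − 81.7 = 170.8.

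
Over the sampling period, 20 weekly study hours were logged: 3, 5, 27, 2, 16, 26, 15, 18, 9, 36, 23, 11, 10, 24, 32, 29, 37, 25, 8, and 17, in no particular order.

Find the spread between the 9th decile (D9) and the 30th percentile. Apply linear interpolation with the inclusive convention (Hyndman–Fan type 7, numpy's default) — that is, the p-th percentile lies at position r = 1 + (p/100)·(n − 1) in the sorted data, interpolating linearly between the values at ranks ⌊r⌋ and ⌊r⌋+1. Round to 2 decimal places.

21.70

Sorted: 2, 3, 5, 8, 9, 10, 11, 15, 16, 17, 18, 23, 24, 25, 26, 27, 29, 32, 36, 37.
n = 20.
P30: r = 6.7; ranks 6–7 are 10, 11; interpolating gives 10.7.
P90: r = 18.1; ranks 18–19 are 32, 36; interpolating gives 32.4.
Difference: 32.4 − 10.7 = 21.7.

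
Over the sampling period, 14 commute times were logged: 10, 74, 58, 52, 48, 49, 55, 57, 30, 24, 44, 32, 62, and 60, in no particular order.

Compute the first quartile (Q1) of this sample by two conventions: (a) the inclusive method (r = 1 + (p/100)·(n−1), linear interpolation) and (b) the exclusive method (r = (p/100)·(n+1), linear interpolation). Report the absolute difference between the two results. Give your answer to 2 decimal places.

Sorted: 10, 24, 30, 32, 44, 48, 49, 52, 55, 57, 58, 60, 62, 74.
n = 14.
(a) r = 4.25; between ranks 4 (32) and 5 (44): 35.
(b) r = 3.75; between ranks 3 (30) and 4 (32): 31.5.
|35 − 31.5| = 3.5.

3.50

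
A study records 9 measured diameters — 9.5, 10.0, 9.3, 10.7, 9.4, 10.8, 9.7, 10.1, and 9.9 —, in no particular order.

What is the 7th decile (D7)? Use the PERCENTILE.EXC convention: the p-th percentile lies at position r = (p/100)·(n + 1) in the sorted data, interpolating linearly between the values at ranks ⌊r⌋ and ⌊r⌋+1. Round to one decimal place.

10.1

Sorted: 9.3, 9.4, 9.5, 9.7, 9.9, 10.0, 10.1, 10.7, 10.8.
n = 9.
r = (70/100)·(9 + 1) = 7.
r is an integer, so P70 is the value at rank 7: 10.1.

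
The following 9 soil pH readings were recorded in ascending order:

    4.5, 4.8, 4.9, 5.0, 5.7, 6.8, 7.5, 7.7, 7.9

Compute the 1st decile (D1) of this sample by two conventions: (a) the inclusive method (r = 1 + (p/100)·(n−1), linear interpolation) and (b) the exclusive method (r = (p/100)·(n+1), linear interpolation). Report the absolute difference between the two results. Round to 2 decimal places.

0.24

n = 9.
(a) r = 1.8; between ranks 1 (4.5) and 2 (4.8): 4.74.
(b) r = 1 → value at rank 1 = 4.5.
|4.74 − 4.5| = 0.24.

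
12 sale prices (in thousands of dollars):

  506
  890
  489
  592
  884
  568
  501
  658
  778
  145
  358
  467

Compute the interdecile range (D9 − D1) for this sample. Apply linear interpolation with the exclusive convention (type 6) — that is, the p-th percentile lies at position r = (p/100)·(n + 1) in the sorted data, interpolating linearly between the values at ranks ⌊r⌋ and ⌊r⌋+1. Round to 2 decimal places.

Sorted: 145, 358, 467, 489, 501, 506, 568, 592, 658, 778, 884, 890.
n = 12.
P10: r = 1.3; ranks 1–2 are 145, 358; interpolating gives 208.9.
P90: r = 11.7; ranks 11–12 are 884, 890; interpolating gives 888.2.
Difference: 888.2 − 208.9 = 679.3.

679.30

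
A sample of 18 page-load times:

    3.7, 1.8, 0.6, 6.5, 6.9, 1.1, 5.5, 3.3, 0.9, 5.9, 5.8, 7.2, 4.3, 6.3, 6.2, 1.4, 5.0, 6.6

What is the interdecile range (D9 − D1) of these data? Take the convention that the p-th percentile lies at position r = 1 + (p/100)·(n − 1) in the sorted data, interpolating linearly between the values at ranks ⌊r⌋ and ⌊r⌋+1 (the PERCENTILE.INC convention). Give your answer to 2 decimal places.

Sorted: 0.6, 0.9, 1.1, 1.4, 1.8, 3.3, 3.7, 4.3, 5.0, 5.5, 5.8, 5.9, 6.2, 6.3, 6.5, 6.6, 6.9, 7.2.
n = 18.
P10: r = 2.7; ranks 2–3 are 0.9, 1.1; interpolating gives 1.04.
P90: r = 16.3; ranks 16–17 are 6.6, 6.9; interpolating gives 6.69.
Difference: 6.69 − 1.04 = 5.65.

5.65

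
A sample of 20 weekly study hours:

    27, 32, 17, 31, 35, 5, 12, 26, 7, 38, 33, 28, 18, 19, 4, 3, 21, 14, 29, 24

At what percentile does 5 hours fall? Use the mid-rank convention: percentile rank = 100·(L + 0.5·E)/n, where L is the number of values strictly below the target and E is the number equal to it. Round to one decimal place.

Sorted: 3, 4, 5, 7, 12, 14, 17, 18, 19, 21, 24, 26, 27, 28, 29, 31, 32, 33, 35, 38.
Count below 5: L = 2; count equal: E = 1; n = 20.
Percentile rank = 100·(2 + 0.5·1)/20 = 100·2.5/20 = 12.5.

12.5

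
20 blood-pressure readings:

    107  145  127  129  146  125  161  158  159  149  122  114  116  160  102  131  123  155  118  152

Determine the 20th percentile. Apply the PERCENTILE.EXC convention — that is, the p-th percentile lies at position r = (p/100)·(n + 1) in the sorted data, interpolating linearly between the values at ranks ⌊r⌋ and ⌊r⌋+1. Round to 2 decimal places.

Sorted: 102, 107, 114, 116, 118, 122, 123, 125, 127, 129, 131, 145, 146, 149, 152, 155, 158, 159, 160, 161.
n = 20.
r = (20/100)·(20 + 1) = 4.2.
Rank 4 is 116 and rank 5 is 118.
Interpolate: 116 + 0.2·(118 − 116) = 116 + 0.2·2 = 116.4.

116.40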